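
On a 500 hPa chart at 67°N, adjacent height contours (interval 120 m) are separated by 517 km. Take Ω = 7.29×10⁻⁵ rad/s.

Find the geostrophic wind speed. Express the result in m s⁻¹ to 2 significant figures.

Coriolis parameter at 67°N:
f = 2Ω sin φ = 2 × 7.29×10⁻⁵ × sin 67° = 1.34×10⁻⁴ s⁻¹
Height gradient: |∂Z/∂n| = 120 m / 517000 m = 2.32×10⁻⁴
On a pressure surface, geostrophic balance gives V_g = (g/f)|∂Z/∂n|:
V_g = 9.81 × 2.32×10⁻⁴ / 1.34×10⁻⁴ = 17.0 m/s

17 m s⁻¹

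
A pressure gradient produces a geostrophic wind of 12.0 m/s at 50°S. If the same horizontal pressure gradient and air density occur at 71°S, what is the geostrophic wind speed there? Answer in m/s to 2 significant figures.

9.7 m/s

With the same pressure gradient and density, V_g ∝ 1/f ∝ 1/sin φ.
V₂ = V₁ · sin φ₁ / sin φ₂ = 12.0 × sin 50° / sin 71°
V₂ = 12.0 × 0.7660/0.9455 = 9.7 m/s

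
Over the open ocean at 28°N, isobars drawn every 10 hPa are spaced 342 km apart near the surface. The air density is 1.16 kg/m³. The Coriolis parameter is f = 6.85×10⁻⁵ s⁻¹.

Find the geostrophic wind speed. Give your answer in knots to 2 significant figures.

72 knots

Pressure gradient: |∂P/∂n| = 1000 Pa / 342000 m = 2.92×10⁻³ Pa/m
Geostrophic balance (pressure-gradient force = Coriolis force):
V_g = (1/(fρ)) |∂P/∂n| = 2.92×10⁻³ / (6.85×10⁻⁵ × 1.16) = 36.8 m/s
Converting: 36.8 m/s × 1.944 = 72 knots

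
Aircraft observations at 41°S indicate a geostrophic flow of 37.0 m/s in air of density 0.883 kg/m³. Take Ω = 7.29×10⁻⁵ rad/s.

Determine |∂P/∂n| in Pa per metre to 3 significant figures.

3.13×10⁻³ Pa/m

Coriolis parameter at 41°S:
f = 2Ω sin φ = 2 × 7.29×10⁻⁵ × sin 41° = 9.57×10⁻⁵ s⁻¹
Geostrophic balance rearranged: |∂P/∂n| = f ρ V_g
|∂P/∂n| = 9.57×10⁻⁵ × 0.883 × 37.0 = 3.13×10⁻³ Pa/m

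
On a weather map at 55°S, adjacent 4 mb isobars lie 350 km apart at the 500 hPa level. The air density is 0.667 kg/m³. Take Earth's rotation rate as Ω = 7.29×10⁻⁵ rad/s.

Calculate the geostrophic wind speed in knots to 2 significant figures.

28 knots

Coriolis parameter at 55°S:
f = 2Ω sin φ = 2 × 7.29×10⁻⁵ × sin 55° = 1.19×10⁻⁴ s⁻¹
Pressure gradient: |∂P/∂n| = 400 Pa / 350000 m = 1.14×10⁻³ Pa/m
Geostrophic balance (pressure-gradient force = Coriolis force):
V_g = (1/(fρ)) |∂P/∂n| = 1.14×10⁻³ / (1.19×10⁻⁴ × 0.667) = 14.3 m/s
Converting: 14.3 m/s × 1.944 = 28 knots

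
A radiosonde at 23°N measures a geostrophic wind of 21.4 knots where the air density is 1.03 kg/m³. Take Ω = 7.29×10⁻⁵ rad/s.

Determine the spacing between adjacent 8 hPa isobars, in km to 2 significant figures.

Coriolis parameter at 23°N:
f = 2Ω sin φ = 2 × 7.29×10⁻⁵ × sin 23° = 5.70×10⁻⁵ s⁻¹
Wind speed in SI: 21.4 knots = 11.0 m/s
Geostrophic balance rearranged: |∂P/∂n| = f ρ V_g
|∂P/∂n| = 5.70×10⁻⁵ × 1.03 × 11.0 = 6.46×10⁻⁴ Pa/m
Isobar spacing: Δn = ΔP/|∂P/∂n| = 800 Pa / 6.46×10⁻⁴ Pa/m = 1238413 m ≈ 1200 km

1200 km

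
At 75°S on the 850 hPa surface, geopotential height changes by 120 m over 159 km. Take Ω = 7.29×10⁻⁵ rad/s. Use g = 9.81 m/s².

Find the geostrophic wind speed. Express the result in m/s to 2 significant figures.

Coriolis parameter at 75°S:
f = 2Ω sin φ = 2 × 7.29×10⁻⁵ × sin 75° = 1.41×10⁻⁴ s⁻¹
Height gradient: |∂Z/∂n| = 120 m / 159000 m = 7.55×10⁻⁴
On a pressure surface, geostrophic balance gives V_g = (g/f)|∂Z/∂n|:
V_g = 9.81 × 7.55×10⁻⁴ / 1.41×10⁻⁴ = 52.6 m/s

53 m/s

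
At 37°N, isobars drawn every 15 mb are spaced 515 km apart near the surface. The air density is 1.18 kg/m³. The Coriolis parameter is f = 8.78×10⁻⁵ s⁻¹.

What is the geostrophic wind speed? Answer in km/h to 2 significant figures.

Pressure gradient: |∂P/∂n| = 1500 Pa / 515000 m = 2.91×10⁻³ Pa/m
Geostrophic balance (pressure-gradient force = Coriolis force):
V_g = (1/(fρ)) |∂P/∂n| = 2.91×10⁻³ / (8.78×10⁻⁵ × 1.18) = 28.1 m/s
Converting: 28.1 m/s × 3.6 = 100 km/h

100 km/h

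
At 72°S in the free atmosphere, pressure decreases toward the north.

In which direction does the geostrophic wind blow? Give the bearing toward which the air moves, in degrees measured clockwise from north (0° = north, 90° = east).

The pressure-gradient force points toward the north (bearing 000°).
Geostrophic balance: in the Southern Hemisphere the Coriolis force deflects motion to the left, so the geostrophic wind blows 90° to the left of the pressure-gradient force (low pressure on the right).
Rotating 000° by 90° counterclockwise gives 270° — the wind blows toward the west.

270°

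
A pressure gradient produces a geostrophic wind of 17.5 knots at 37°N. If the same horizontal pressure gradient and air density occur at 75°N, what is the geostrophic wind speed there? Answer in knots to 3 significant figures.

With the same pressure gradient and density, V_g ∝ 1/f ∝ 1/sin φ.
V₂ = V₁ · sin φ₁ / sin φ₂ = 17.5 × sin 37° / sin 75°
V₂ = 17.5 × 0.6018/0.9659 = 10.9 knots

10.9 knots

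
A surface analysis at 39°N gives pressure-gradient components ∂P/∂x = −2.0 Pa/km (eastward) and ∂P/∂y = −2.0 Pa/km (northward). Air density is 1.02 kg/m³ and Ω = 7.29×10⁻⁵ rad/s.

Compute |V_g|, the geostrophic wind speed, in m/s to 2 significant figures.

Coriolis parameter at 39°N:
f = 2Ω sin φ = 2 × 7.29×10⁻⁵ × sin 39° = 9.18×10⁻⁵ s⁻¹
Component geostrophic relations (x east, y north):
u_g = −(1/(fρ)) ∂P/∂y,  v_g = (1/(fρ)) ∂P/∂x
u_g = −(−2.0×10⁻³)/(9.18×10⁻⁵ × 1.02) = 21.4 m/s;  v_g = (−2.0×10⁻³)/(9.18×10⁻⁵ × 1.02) = −21.4 m/s
|V_g| = √(u_g² + v_g²) = 30.2 m/s

30 m/s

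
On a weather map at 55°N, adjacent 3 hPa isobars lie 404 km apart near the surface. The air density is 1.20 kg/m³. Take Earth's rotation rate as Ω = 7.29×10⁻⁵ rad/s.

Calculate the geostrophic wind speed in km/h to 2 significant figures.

19 km/h

Coriolis parameter at 55°N:
f = 2Ω sin φ = 2 × 7.29×10⁻⁵ × sin 55° = 1.19×10⁻⁴ s⁻¹
Pressure gradient: |∂P/∂n| = 300 Pa / 404000 m = 7.43×10⁻⁴ Pa/m
Geostrophic balance (pressure-gradient force = Coriolis force):
V_g = (1/(fρ)) |∂P/∂n| = 7.43×10⁻⁴ / (1.19×10⁻⁴ × 1.20) = 5.18 m/s
Converting: 5.18 m/s × 3.6 = 19 km/h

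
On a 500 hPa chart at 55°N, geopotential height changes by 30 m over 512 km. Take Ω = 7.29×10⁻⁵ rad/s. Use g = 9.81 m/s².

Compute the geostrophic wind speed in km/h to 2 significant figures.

Coriolis parameter at 55°N:
f = 2Ω sin φ = 2 × 7.29×10⁻⁵ × sin 55° = 1.19×10⁻⁴ s⁻¹
Height gradient: |∂Z/∂n| = 30 m / 512000 m = 5.86×10⁻⁵
On a pressure surface, geostrophic balance gives V_g = (g/f)|∂Z/∂n|:
V_g = 9.81 × 5.86×10⁻⁵ / 1.19×10⁻⁴ = 4.81 m/s
Converting: 4.81 m/s × 3.6 = 17 km/h

17 km/h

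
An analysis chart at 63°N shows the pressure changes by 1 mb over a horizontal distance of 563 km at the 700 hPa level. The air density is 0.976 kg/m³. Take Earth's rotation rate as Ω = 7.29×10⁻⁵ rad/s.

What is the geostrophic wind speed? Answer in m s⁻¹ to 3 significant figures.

Coriolis parameter at 63°N:
f = 2Ω sin φ = 2 × 7.29×10⁻⁵ × sin 63° = 1.30×10⁻⁴ s⁻¹
Pressure gradient: |∂P/∂n| = 100 Pa / 563000 m = 1.78×10⁻⁴ Pa/m
Geostrophic balance (pressure-gradient force = Coriolis force):
V_g = (1/(fρ)) |∂P/∂n| = 1.78×10⁻⁴ / (1.30×10⁻⁴ × 0.976) = 1.40 m/s

1.40 m s⁻¹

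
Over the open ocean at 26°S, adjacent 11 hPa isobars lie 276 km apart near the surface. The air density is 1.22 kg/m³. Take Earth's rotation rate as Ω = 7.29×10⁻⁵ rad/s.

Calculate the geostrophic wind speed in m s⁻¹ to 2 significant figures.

Coriolis parameter at 26°S:
f = 2Ω sin φ = 2 × 7.29×10⁻⁵ × sin 26° = 6.39×10⁻⁵ s⁻¹
Pressure gradient: |∂P/∂n| = 1100 Pa / 276000 m = 3.99×10⁻³ Pa/m
Geostrophic balance (pressure-gradient force = Coriolis force):
V_g = (1/(fρ)) |∂P/∂n| = 3.99×10⁻³ / (6.39×10⁻⁵ × 1.22) = 51.1 m/s

51 m s⁻¹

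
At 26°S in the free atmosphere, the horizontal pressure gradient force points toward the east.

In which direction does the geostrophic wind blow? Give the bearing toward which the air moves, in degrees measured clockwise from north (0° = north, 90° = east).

000°

The pressure-gradient force points toward the east (bearing 090°).
Geostrophic balance: in the Southern Hemisphere the Coriolis force deflects motion to the left, so the geostrophic wind blows 90° to the left of the pressure-gradient force (low pressure on the right).
Rotating 090° by 90° counterclockwise gives 000° — the wind blows toward the north.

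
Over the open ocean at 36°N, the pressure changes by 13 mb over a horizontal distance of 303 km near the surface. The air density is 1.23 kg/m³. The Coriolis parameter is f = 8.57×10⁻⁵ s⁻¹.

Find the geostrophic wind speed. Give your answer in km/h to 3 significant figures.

Pressure gradient: |∂P/∂n| = 1300 Pa / 303000 m = 4.29×10⁻³ Pa/m
Geostrophic balance (pressure-gradient force = Coriolis force):
V_g = (1/(fρ)) |∂P/∂n| = 4.29×10⁻³ / (8.57×10⁻⁵ × 1.23) = 40.7 m/s
Converting: 40.7 m/s × 3.6 = 147 km/h

147 km/h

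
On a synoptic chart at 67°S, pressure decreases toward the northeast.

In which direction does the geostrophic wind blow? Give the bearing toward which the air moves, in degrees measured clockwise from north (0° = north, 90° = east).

The pressure-gradient force points toward the northeast (bearing 045°).
Geostrophic balance: in the Southern Hemisphere the Coriolis force deflects motion to the left, so the geostrophic wind blows 90° to the left of the pressure-gradient force (low pressure on the right).
Rotating 045° by 90° counterclockwise gives 315° — the wind blows toward the northwest.

315°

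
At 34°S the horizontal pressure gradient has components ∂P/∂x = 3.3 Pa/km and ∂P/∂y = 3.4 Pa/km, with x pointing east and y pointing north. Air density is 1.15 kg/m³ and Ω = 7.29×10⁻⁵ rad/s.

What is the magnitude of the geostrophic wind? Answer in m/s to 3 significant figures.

Coriolis parameter at 34°S:
f = 2Ω sin φ = 2 × 7.29×10⁻⁵ × sin 34° = 8.15×10⁻⁵ s⁻¹
In the Southern Hemisphere f is negative: f = −8.15×10⁻⁵ s⁻¹.
Component geostrophic relations (x east, y north):
u_g = −(1/(fρ)) ∂P/∂y,  v_g = (1/(fρ)) ∂P/∂x
u_g = −(3.4×10⁻³)/(−8.15×10⁻⁵ × 1.15) = 36.3 m/s;  v_g = (3.3×10⁻³)/(−8.15×10⁻⁵ × 1.15) = −35.2 m/s
|V_g| = √(u_g² + v_g²) = 50.5 m/s

50.5 m/s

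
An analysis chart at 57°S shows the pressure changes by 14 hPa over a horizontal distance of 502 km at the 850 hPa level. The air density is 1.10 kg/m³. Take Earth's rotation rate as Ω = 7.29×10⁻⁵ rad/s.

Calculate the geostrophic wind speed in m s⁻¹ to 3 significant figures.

20.7 m s⁻¹

Coriolis parameter at 57°S:
f = 2Ω sin φ = 2 × 7.29×10⁻⁵ × sin 57° = 1.22×10⁻⁴ s⁻¹
Pressure gradient: |∂P/∂n| = 1400 Pa / 502000 m = 2.79×10⁻³ Pa/m
Geostrophic balance (pressure-gradient force = Coriolis force):
V_g = (1/(fρ)) |∂P/∂n| = 2.79×10⁻³ / (1.22×10⁻⁴ × 1.10) = 20.7 m/s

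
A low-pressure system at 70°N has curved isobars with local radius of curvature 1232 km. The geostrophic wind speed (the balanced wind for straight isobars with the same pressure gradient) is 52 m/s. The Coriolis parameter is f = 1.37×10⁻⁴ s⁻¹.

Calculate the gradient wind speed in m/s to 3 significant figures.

41.7 m/s

Around a low, centrifugal force acts outward with Coriolis, so pressure-gradient force balances both:
(1/ρ)|∂P/∂n| = fV + V²/R  →  V² + fR·V − fR·V_g = 0
With fR = 1.37×10⁻⁴ × 1232×10³ m = 169 m/s:
V = [−fR + √((fR)² + 4 fR V_g)]/2 = [−169 + √(169² + 4×169×52)]/2 = 41.7 m/s
Subgeostrophic (V < V_g = 52 m/s), as expected around a low.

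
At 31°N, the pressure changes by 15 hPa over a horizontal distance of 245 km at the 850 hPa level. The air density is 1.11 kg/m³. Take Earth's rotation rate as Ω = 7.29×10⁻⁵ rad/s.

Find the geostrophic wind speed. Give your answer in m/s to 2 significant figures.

Coriolis parameter at 31°N:
f = 2Ω sin φ = 2 × 7.29×10⁻⁵ × sin 31° = 7.51×10⁻⁵ s⁻¹
Pressure gradient: |∂P/∂n| = 1500 Pa / 245000 m = 6.12×10⁻³ Pa/m
Geostrophic balance (pressure-gradient force = Coriolis force):
V_g = (1/(fρ)) |∂P/∂n| = 6.12×10⁻³ / (7.51×10⁻⁵ × 1.11) = 73.5 m/s

73 m/s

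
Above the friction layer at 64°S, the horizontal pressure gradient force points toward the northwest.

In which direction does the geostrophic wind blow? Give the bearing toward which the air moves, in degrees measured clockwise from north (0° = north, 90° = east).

225°

The pressure-gradient force points toward the northwest (bearing 315°).
Geostrophic balance: in the Southern Hemisphere the Coriolis force deflects motion to the left, so the geostrophic wind blows 90° to the left of the pressure-gradient force (low pressure on the right).
Rotating 315° by 90° counterclockwise gives 225° — the wind blows toward the southwest.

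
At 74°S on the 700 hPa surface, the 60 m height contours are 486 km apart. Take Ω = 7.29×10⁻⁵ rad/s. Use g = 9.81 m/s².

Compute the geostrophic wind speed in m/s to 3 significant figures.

8.64 m/s

Coriolis parameter at 74°S:
f = 2Ω sin φ = 2 × 7.29×10⁻⁵ × sin 74° = 1.40×10⁻⁴ s⁻¹
Height gradient: |∂Z/∂n| = 60 m / 486000 m = 1.23×10⁻⁴
On a pressure surface, geostrophic balance gives V_g = (g/f)|∂Z/∂n|:
V_g = 9.81 × 1.23×10⁻⁴ / 1.40×10⁻⁴ = 8.64 m/s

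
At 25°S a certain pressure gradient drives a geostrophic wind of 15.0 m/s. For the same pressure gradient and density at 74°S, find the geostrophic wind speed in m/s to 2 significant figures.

With the same pressure gradient and density, V_g ∝ 1/f ∝ 1/sin φ.
V₂ = V₁ · sin φ₁ / sin φ₂ = 15.0 × sin 25° / sin 74°
V₂ = 15.0 × 0.4226/0.9613 = 6.6 m/s

6.6 m/s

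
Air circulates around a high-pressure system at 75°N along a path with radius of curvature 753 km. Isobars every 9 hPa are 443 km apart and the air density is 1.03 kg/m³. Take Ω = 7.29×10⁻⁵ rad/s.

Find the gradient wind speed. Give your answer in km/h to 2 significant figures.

60 km/h

Coriolis parameter at 75°N:
f = 2Ω sin φ = 2 × 7.29×10⁻⁵ × sin 75° = 1.41×10⁻⁴ s⁻¹
Pressure gradient: |∂P/∂n| = 900 Pa / 443000 m = 2.03×10⁻³ Pa/m
Geostrophic speed: V_g = |∂P/∂n|/(fρ) = 2.03×10⁻³/(1.41×10⁻⁴ × 1.03) = 14.0 m/s
Around a high, pressure-gradient force acts outward with centrifugal, so Coriolis balances both:
fV = (1/ρ)|∂P/∂n| + V²/R  →  V² − fR·V + fR·V_g = 0
With fR = 1.41×10⁻⁴ × 753×10³ m = 106 m/s:
V = [fR − √((fR)² − 4 fR V_g)]/2 = [106 − √(106² − 4×106×14)]/2 = 16.6 m/s
Supergeostrophic (V > V_g = 14 m/s), as expected around a high.
Converting: 16.6 m/s × 3.6 = 60 km/h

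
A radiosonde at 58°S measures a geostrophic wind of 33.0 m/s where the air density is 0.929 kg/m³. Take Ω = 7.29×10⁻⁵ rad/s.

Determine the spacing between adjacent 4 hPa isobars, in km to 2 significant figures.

Coriolis parameter at 58°S:
f = 2Ω sin φ = 2 × 7.29×10⁻⁵ × sin 58° = 1.24×10⁻⁴ s⁻¹
Geostrophic balance rearranged: |∂P/∂n| = f ρ V_g
|∂P/∂n| = 1.24×10⁻⁴ × 0.929 × 33.0 = 3.79×10⁻³ Pa/m
Isobar spacing: Δn = ΔP/|∂P/∂n| = 400 Pa / 3.79×10⁻³ Pa/m = 105524 m ≈ 110 km

110 km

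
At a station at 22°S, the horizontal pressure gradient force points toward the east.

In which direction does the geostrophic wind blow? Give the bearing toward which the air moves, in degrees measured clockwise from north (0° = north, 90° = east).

The pressure-gradient force points toward the east (bearing 090°).
Geostrophic balance: in the Southern Hemisphere the Coriolis force deflects motion to the left, so the geostrophic wind blows 90° to the left of the pressure-gradient force (low pressure on the right).
Rotating 090° by 90° counterclockwise gives 000° — the wind blows toward the north.

000°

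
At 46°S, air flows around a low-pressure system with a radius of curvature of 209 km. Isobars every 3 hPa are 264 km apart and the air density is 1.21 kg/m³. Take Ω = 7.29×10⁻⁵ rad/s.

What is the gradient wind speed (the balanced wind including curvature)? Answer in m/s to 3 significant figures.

6.83 m/s

Coriolis parameter at 46°S:
f = 2Ω sin φ = 2 × 7.29×10⁻⁵ × sin 46° = 1.05×10⁻⁴ s⁻¹
Pressure gradient: |∂P/∂n| = 300 Pa / 264000 m = 1.14×10⁻³ Pa/m
Geostrophic speed: V_g = |∂P/∂n|/(fρ) = 1.14×10⁻³/(1.05×10⁻⁴ × 1.21) = 8.95 m/s
Around a low, centrifugal force acts outward with Coriolis, so pressure-gradient force balances both:
(1/ρ)|∂P/∂n| = fV + V²/R  →  V² + fR·V − fR·V_g = 0
With fR = 1.05×10⁻⁴ × 209×10³ m = 21.9 m/s:
V = [−fR + √((fR)² + 4 fR V_g)]/2 = [−21.9 + √(21.9² + 4×21.9×8.95)]/2 = 6.83 m/s
Subgeostrophic (V < V_g = 8.95 m/s), as expected around a low.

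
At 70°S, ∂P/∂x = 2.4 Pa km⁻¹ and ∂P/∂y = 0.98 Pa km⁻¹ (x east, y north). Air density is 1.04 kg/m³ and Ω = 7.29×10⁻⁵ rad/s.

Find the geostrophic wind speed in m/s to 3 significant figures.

18.2 m/s

Coriolis parameter at 70°S:
f = 2Ω sin φ = 2 × 7.29×10⁻⁵ × sin 70° = 1.37×10⁻⁴ s⁻¹
In the Southern Hemisphere f is negative: f = −1.37×10⁻⁴ s⁻¹.
Component geostrophic relations (x east, y north):
u_g = −(1/(fρ)) ∂P/∂y,  v_g = (1/(fρ)) ∂P/∂x
u_g = −(0.98×10⁻³)/(−1.37×10⁻⁴ × 1.04) = 6.88 m/s;  v_g = (2.4×10⁻³)/(−1.37×10⁻⁴ × 1.04) = −16.8 m/s
|V_g| = √(u_g² + v_g²) = 18.2 m/s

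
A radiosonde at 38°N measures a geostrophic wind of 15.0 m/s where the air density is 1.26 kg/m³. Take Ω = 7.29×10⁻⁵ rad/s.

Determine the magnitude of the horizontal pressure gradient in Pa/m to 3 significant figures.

Coriolis parameter at 38°N:
f = 2Ω sin φ = 2 × 7.29×10⁻⁵ × sin 38° = 8.98×10⁻⁵ s⁻¹
Geostrophic balance rearranged: |∂P/∂n| = f ρ V_g
|∂P/∂n| = 8.98×10⁻⁵ × 1.26 × 15.0 = 1.70×10⁻³ Pa/m

1.70×10⁻³ Pa/m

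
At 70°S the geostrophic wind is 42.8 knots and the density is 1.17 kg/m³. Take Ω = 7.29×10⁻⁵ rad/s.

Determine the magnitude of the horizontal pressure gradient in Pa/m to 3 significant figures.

Coriolis parameter at 70°S:
f = 2Ω sin φ = 2 × 7.29×10⁻⁵ × sin 70° = 1.37×10⁻⁴ s⁻¹
Wind speed in SI: 42.8 knots = 22.0 m/s
Geostrophic balance rearranged: |∂P/∂n| = f ρ V_g
|∂P/∂n| = 1.37×10⁻⁴ × 1.17 × 22.0 = 3.53×10⁻³ Pa/m

3.53×10⁻³ Pa/m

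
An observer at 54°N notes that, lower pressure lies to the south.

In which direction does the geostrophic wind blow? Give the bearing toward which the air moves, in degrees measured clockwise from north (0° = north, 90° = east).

The pressure-gradient force points toward the south (bearing 180°).
Geostrophic balance: in the Northern Hemisphere the Coriolis force deflects motion to the right, so the geostrophic wind blows 90° to the right of the pressure-gradient force (low pressure on the left).
Rotating 180° by 90° clockwise gives 270° — the wind blows toward the west.

270°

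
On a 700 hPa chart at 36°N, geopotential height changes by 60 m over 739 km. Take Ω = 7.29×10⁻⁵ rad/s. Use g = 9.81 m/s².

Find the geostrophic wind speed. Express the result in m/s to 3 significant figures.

Coriolis parameter at 36°N:
f = 2Ω sin φ = 2 × 7.29×10⁻⁵ × sin 36° = 8.57×10⁻⁵ s⁻¹
Height gradient: |∂Z/∂n| = 60 m / 739000 m = 8.12×10⁻⁵
On a pressure surface, geostrophic balance gives V_g = (g/f)|∂Z/∂n|:
V_g = 9.81 × 8.12×10⁻⁵ / 8.57×10⁻⁵ = 9.29 m/s

9.29 m/s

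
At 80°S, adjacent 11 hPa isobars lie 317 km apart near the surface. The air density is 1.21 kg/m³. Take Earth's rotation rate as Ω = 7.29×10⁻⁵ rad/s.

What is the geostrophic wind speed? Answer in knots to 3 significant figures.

Coriolis parameter at 80°S:
f = 2Ω sin φ = 2 × 7.29×10⁻⁵ × sin 80° = 1.44×10⁻⁴ s⁻¹
Pressure gradient: |∂P/∂n| = 1100 Pa / 317000 m = 3.47×10⁻³ Pa/m
Geostrophic balance (pressure-gradient force = Coriolis force):
V_g = (1/(fρ)) |∂P/∂n| = 3.47×10⁻³ / (1.44×10⁻⁴ × 1.21) = 20.0 m/s
Converting: 20.0 m/s × 1.944 = 38.8 knots

38.8 knots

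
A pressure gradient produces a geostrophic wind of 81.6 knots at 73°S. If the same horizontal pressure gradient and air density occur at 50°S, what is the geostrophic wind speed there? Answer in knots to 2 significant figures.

100 knots

With the same pressure gradient and density, V_g ∝ 1/f ∝ 1/sin φ.
V₂ = V₁ · sin φ₁ / sin φ₂ = 81.6 × sin 73° / sin 50°
V₂ = 81.6 × 0.9563/0.7660 = 100 knots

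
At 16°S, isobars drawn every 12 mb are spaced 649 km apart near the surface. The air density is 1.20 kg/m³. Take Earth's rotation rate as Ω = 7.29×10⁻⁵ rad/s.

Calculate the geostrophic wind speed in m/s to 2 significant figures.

38 m/s

Coriolis parameter at 16°S:
f = 2Ω sin φ = 2 × 7.29×10⁻⁵ × sin 16° = 4.02×10⁻⁵ s⁻¹
Pressure gradient: |∂P/∂n| = 1200 Pa / 649000 m = 1.85×10⁻³ Pa/m
Geostrophic balance (pressure-gradient force = Coriolis force):
V_g = (1/(fρ)) |∂P/∂n| = 1.85×10⁻³ / (4.02×10⁻⁵ × 1.20) = 38.3 m/s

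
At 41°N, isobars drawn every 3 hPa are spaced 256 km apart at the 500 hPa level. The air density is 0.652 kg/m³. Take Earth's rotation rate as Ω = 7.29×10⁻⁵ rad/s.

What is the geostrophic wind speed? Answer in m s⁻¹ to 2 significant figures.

19 m s⁻¹

Coriolis parameter at 41°N:
f = 2Ω sin φ = 2 × 7.29×10⁻⁵ × sin 41° = 9.57×10⁻⁵ s⁻¹
Pressure gradient: |∂P/∂n| = 300 Pa / 256000 m = 1.17×10⁻³ Pa/m
Geostrophic balance (pressure-gradient force = Coriolis force):
V_g = (1/(fρ)) |∂P/∂n| = 1.17×10⁻³ / (9.57×10⁻⁵ × 0.652) = 18.8 m/s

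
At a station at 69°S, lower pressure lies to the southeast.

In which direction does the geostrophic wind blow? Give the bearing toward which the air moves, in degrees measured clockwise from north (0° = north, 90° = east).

The pressure-gradient force points toward the southeast (bearing 135°).
Geostrophic balance: in the Southern Hemisphere the Coriolis force deflects motion to the left, so the geostrophic wind blows 90° to the left of the pressure-gradient force (low pressure on the right).
Rotating 135° by 90° counterclockwise gives 045° — the wind blows toward the northeast.

045°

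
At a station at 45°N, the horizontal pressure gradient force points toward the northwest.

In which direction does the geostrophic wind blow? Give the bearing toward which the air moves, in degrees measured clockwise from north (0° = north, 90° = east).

045°

The pressure-gradient force points toward the northwest (bearing 315°).
Geostrophic balance: in the Northern Hemisphere the Coriolis force deflects motion to the right, so the geostrophic wind blows 90° to the right of the pressure-gradient force (low pressure on the left).
Rotating 315° by 90° clockwise gives 045° — the wind blows toward the northeast.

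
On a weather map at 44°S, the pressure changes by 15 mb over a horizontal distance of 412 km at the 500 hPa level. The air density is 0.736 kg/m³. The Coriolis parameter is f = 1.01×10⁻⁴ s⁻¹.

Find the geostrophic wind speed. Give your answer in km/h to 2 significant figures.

Pressure gradient: |∂P/∂n| = 1500 Pa / 412000 m = 3.64×10⁻³ Pa/m
Geostrophic balance (pressure-gradient force = Coriolis force):
V_g = (1/(fρ)) |∂P/∂n| = 3.64×10⁻³ / (1.01×10⁻⁴ × 0.736) = 49.0 m/s
Converting: 49.0 m/s × 3.6 = 180 km/h

180 km/h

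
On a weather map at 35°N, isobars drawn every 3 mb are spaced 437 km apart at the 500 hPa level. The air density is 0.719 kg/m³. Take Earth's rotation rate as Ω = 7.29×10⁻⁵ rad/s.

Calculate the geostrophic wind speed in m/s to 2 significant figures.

Coriolis parameter at 35°N:
f = 2Ω sin φ = 2 × 7.29×10⁻⁵ × sin 35° = 8.36×10⁻⁵ s⁻¹
Pressure gradient: |∂P/∂n| = 300 Pa / 437000 m = 6.86×10⁻⁴ Pa/m
Geostrophic balance (pressure-gradient force = Coriolis force):
V_g = (1/(fρ)) |∂P/∂n| = 6.86×10⁻⁴ / (8.36×10⁻⁵ × 0.719) = 11.4 m/s

11 m/s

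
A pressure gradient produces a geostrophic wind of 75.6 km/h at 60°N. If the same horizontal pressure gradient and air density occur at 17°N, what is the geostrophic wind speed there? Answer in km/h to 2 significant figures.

220 km/h

With the same pressure gradient and density, V_g ∝ 1/f ∝ 1/sin φ.
V₂ = V₁ · sin φ₁ / sin φ₂ = 75.6 × sin 60° / sin 17°
V₂ = 75.6 × 0.8660/0.2924 = 220 km/h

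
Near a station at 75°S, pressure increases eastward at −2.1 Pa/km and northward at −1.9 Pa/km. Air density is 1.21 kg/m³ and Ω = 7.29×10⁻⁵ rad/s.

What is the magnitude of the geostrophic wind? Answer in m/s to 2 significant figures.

17 m/s

Coriolis parameter at 75°S:
f = 2Ω sin φ = 2 × 7.29×10⁻⁵ × sin 75° = 1.41×10⁻⁴ s⁻¹
In the Southern Hemisphere f is negative: f = −1.41×10⁻⁴ s⁻¹.
Component geostrophic relations (x east, y north):
u_g = −(1/(fρ)) ∂P/∂y,  v_g = (1/(fρ)) ∂P/∂x
u_g = −(−1.9×10⁻³)/(−1.41×10⁻⁴ × 1.21) = −11.1 m/s;  v_g = (−2.1×10⁻³)/(−1.41×10⁻⁴ × 1.21) = 12.3 m/s
|V_g| = √(u_g² + v_g²) = 16.6 m/s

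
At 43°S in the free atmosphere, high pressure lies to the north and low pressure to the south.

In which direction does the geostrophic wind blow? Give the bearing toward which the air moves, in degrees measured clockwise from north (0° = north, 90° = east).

The pressure-gradient force points toward the south (bearing 180°).
Geostrophic balance: in the Southern Hemisphere the Coriolis force deflects motion to the left, so the geostrophic wind blows 90° to the left of the pressure-gradient force (low pressure on the right).
Rotating 180° by 90° counterclockwise gives 090° — the wind blows toward the east.

090°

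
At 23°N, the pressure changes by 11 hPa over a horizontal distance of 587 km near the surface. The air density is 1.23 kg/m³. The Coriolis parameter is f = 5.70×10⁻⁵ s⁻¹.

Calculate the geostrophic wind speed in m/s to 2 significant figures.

27 m/s

Pressure gradient: |∂P/∂n| = 1100 Pa / 587000 m = 1.87×10⁻³ Pa/m
Geostrophic balance (pressure-gradient force = Coriolis force):
V_g = (1/(fρ)) |∂P/∂n| = 1.87×10⁻³ / (5.70×10⁻⁵ × 1.23) = 26.7 m/s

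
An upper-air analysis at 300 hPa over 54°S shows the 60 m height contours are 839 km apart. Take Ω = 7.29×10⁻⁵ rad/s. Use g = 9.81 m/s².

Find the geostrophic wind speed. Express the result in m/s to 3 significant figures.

5.95 m/s

Coriolis parameter at 54°S:
f = 2Ω sin φ = 2 × 7.29×10⁻⁵ × sin 54° = 1.18×10⁻⁴ s⁻¹
Height gradient: |∂Z/∂n| = 60 m / 839000 m = 7.15×10⁻⁵
On a pressure surface, geostrophic balance gives V_g = (g/f)|∂Z/∂n|:
V_g = 9.81 × 7.15×10⁻⁵ / 1.18×10⁻⁴ = 5.95 m/s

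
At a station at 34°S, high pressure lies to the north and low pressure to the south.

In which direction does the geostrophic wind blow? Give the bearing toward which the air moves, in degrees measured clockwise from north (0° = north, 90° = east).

The pressure-gradient force points toward the south (bearing 180°).
Geostrophic balance: in the Southern Hemisphere the Coriolis force deflects motion to the left, so the geostrophic wind blows 90° to the left of the pressure-gradient force (low pressure on the right).
Rotating 180° by 90° counterclockwise gives 090° — the wind blows toward the east.

090°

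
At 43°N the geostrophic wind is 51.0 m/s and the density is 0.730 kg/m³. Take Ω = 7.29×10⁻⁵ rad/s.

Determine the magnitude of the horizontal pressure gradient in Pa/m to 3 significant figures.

3.70×10⁻³ Pa/m

Coriolis parameter at 43°N:
f = 2Ω sin φ = 2 × 7.29×10⁻⁵ × sin 43° = 9.94×10⁻⁵ s⁻¹
Geostrophic balance rearranged: |∂P/∂n| = f ρ V_g
|∂P/∂n| = 9.94×10⁻⁵ × 0.730 × 51.0 = 3.70×10⁻³ Pa/m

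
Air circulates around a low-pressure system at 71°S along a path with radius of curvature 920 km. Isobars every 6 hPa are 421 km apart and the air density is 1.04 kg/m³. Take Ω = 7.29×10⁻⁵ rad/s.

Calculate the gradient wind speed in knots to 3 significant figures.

Coriolis parameter at 71°S:
f = 2Ω sin φ = 2 × 7.29×10⁻⁵ × sin 71° = 1.38×10⁻⁴ s⁻¹
Pressure gradient: |∂P/∂n| = 600 Pa / 421000 m = 1.43×10⁻³ Pa/m
Geostrophic speed: V_g = |∂P/∂n|/(fρ) = 1.43×10⁻³/(1.38×10⁻⁴ × 1.04) = 9.94 m/s
Around a low, centrifugal force acts outward with Coriolis, so pressure-gradient force balances both:
(1/ρ)|∂P/∂n| = fV + V²/R  →  V² + fR·V − fR·V_g = 0
With fR = 1.38×10⁻⁴ × 920×10³ m = 127 m/s:
V = [−fR + √((fR)² + 4 fR V_g)]/2 = [−127 + √(127² + 4×127×9.94)]/2 = 9.26 m/s
Subgeostrophic (V < V_g = 9.94 m/s), as expected around a low.
Converting: 9.26 m/s × 1.944 = 18.0 knots

18.0 knots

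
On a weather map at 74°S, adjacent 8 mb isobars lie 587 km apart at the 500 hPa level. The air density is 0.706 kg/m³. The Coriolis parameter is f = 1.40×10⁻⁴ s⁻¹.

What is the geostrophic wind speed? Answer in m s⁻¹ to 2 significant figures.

14 m s⁻¹

Pressure gradient: |∂P/∂n| = 800 Pa / 587000 m = 1.36×10⁻³ Pa/m
Geostrophic balance (pressure-gradient force = Coriolis force):
V_g = (1/(fρ)) |∂P/∂n| = 1.36×10⁻³ / (1.40×10⁻⁴ × 0.706) = 13.8 m/s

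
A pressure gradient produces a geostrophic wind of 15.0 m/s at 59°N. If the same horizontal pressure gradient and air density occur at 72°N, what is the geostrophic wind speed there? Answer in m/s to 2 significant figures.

With the same pressure gradient and density, V_g ∝ 1/f ∝ 1/sin φ.
V₂ = V₁ · sin φ₁ / sin φ₂ = 15.0 × sin 59° / sin 72°
V₂ = 15.0 × 0.8572/0.9511 = 14 m/s

14 m/s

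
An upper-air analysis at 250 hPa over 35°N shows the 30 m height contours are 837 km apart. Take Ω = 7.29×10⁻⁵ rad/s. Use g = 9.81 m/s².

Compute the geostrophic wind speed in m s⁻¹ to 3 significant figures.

Coriolis parameter at 35°N:
f = 2Ω sin φ = 2 × 7.29×10⁻⁵ × sin 35° = 8.36×10⁻⁵ s⁻¹
Height gradient: |∂Z/∂n| = 30 m / 837000 m = 3.58×10⁻⁵
On a pressure surface, geostrophic balance gives V_g = (g/f)|∂Z/∂n|:
V_g = 9.81 × 3.58×10⁻⁵ / 8.36×10⁻⁵ = 4.20 m/s

4.20 m s⁻¹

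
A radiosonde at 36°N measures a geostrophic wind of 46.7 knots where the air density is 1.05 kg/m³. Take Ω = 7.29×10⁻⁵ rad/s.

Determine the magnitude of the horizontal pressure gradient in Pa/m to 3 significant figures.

Coriolis parameter at 36°N:
f = 2Ω sin φ = 2 × 7.29×10⁻⁵ × sin 36° = 8.57×10⁻⁵ s⁻¹
Wind speed in SI: 46.7 knots = 24.0 m/s
Geostrophic balance rearranged: |∂P/∂n| = f ρ V_g
|∂P/∂n| = 8.57×10⁻⁵ × 1.05 × 24.0 = 2.16×10⁻³ Pa/m

2.16×10⁻³ Pa/m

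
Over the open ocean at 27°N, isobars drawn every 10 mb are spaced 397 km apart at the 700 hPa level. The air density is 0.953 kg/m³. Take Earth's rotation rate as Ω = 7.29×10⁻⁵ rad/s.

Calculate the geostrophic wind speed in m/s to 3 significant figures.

Coriolis parameter at 27°N:
f = 2Ω sin φ = 2 × 7.29×10⁻⁵ × sin 27° = 6.62×10⁻⁵ s⁻¹
Pressure gradient: |∂P/∂n| = 1000 Pa / 397000 m = 2.52×10⁻³ Pa/m
Geostrophic balance (pressure-gradient force = Coriolis force):
V_g = (1/(fρ)) |∂P/∂n| = 2.52×10⁻³ / (6.62×10⁻⁵ × 0.953) = 39.9 m/s

39.9 m/s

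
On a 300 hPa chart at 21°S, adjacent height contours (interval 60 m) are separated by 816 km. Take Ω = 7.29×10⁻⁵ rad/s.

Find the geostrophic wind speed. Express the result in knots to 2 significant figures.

27 knots

Coriolis parameter at 21°S:
f = 2Ω sin φ = 2 × 7.29×10⁻⁵ × sin 21° = 5.23×10⁻⁵ s⁻¹
Height gradient: |∂Z/∂n| = 60 m / 816000 m = 7.35×10⁻⁵
On a pressure surface, geostrophic balance gives V_g = (g/f)|∂Z/∂n|:
V_g = 9.81 × 7.35×10⁻⁵ / 5.23×10⁻⁵ = 13.8 m/s
Converting: 13.8 m/s × 1.944 = 27 knots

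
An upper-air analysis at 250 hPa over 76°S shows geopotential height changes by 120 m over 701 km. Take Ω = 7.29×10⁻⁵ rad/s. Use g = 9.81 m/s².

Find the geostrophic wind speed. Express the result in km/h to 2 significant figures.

Coriolis parameter at 76°S:
f = 2Ω sin φ = 2 × 7.29×10⁻⁵ × sin 76° = 1.41×10⁻⁴ s⁻¹
Height gradient: |∂Z/∂n| = 120 m / 701000 m = 1.71×10⁻⁴
On a pressure surface, geostrophic balance gives V_g = (g/f)|∂Z/∂n|:
V_g = 9.81 × 1.71×10⁻⁴ / 1.41×10⁻⁴ = 11.9 m/s
Converting: 11.9 m/s × 3.6 = 43 km/h

43 km/h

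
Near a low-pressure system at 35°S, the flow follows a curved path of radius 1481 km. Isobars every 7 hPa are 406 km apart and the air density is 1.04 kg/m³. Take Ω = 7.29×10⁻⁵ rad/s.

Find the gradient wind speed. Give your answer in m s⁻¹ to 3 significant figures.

17.4 m s⁻¹

Coriolis parameter at 35°S:
f = 2Ω sin φ = 2 × 7.29×10⁻⁵ × sin 35° = 8.36×10⁻⁵ s⁻¹
Pressure gradient: |∂P/∂n| = 700 Pa / 406000 m = 1.72×10⁻³ Pa/m
Geostrophic speed: V_g = |∂P/∂n|/(fρ) = 1.72×10⁻³/(8.36×10⁻⁵ × 1.04) = 19.8 m/s
Around a low, centrifugal force acts outward with Coriolis, so pressure-gradient force balances both:
(1/ρ)|∂P/∂n| = fV + V²/R  →  V² + fR·V − fR·V_g = 0
With fR = 8.36×10⁻⁵ × 1481×10³ m = 124 m/s:
V = [−fR + √((fR)² + 4 fR V_g)]/2 = [−124 + √(124² + 4×124×19.8)]/2 = 17.4 m/s
Subgeostrophic (V < V_g = 19.8 m/s), as expected around a low.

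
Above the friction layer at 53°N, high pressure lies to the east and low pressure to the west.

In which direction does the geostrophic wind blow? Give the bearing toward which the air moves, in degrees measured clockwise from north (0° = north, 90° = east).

000°

The pressure-gradient force points toward the west (bearing 270°).
Geostrophic balance: in the Northern Hemisphere the Coriolis force deflects motion to the right, so the geostrophic wind blows 90° to the right of the pressure-gradient force (low pressure on the left).
Rotating 270° by 90° clockwise gives 000° — the wind blows toward the north.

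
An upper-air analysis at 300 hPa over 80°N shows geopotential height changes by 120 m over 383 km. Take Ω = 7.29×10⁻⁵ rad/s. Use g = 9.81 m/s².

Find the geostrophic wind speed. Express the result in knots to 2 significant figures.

Coriolis parameter at 80°N:
f = 2Ω sin φ = 2 × 7.29×10⁻⁵ × sin 80° = 1.44×10⁻⁴ s⁻¹
Height gradient: |∂Z/∂n| = 120 m / 383000 m = 3.13×10⁻⁴
On a pressure surface, geostrophic balance gives V_g = (g/f)|∂Z/∂n|:
V_g = 9.81 × 3.13×10⁻⁴ / 1.44×10⁻⁴ = 21.4 m/s
Converting: 21.4 m/s × 1.944 = 42 knots

42 knots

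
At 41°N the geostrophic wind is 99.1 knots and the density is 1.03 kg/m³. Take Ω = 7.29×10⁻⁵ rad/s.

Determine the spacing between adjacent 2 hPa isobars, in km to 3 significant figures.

Coriolis parameter at 41°N:
f = 2Ω sin φ = 2 × 7.29×10⁻⁵ × sin 41° = 9.57×10⁻⁵ s⁻¹
Wind speed in SI: 99.1 knots = 51.0 m/s
Geostrophic balance rearranged: |∂P/∂n| = f ρ V_g
|∂P/∂n| = 9.57×10⁻⁵ × 1.03 × 51.0 = 5.02×10⁻³ Pa/m
Isobar spacing: Δn = ΔP/|∂P/∂n| = 200 Pa / 5.02×10⁻³ Pa/m = 39818 m ≈ 39.8 km

39.8 km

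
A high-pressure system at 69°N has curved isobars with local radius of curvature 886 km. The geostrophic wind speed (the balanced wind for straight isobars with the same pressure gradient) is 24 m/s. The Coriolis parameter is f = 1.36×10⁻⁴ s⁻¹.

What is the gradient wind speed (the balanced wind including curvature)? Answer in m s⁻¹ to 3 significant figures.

33.1 m s⁻¹

Around a high, pressure-gradient force acts outward with centrifugal, so Coriolis balances both:
fV = (1/ρ)|∂P/∂n| + V²/R  →  V² − fR·V + fR·V_g = 0
With fR = 1.36×10⁻⁴ × 886×10³ m = 120 m/s:
V = [fR − √((fR)² − 4 fR V_g)]/2 = [120 − √(120² − 4×120×24)]/2 = 33.1 m/s
Supergeostrophic (V > V_g = 24 m/s), as expected around a high.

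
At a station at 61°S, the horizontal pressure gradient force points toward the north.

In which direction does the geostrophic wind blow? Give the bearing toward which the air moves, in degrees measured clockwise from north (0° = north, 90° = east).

270°

The pressure-gradient force points toward the north (bearing 000°).
Geostrophic balance: in the Southern Hemisphere the Coriolis force deflects motion to the left, so the geostrophic wind blows 90° to the left of the pressure-gradient force (low pressure on the right).
Rotating 000° by 90° counterclockwise gives 270° — the wind blows toward the west.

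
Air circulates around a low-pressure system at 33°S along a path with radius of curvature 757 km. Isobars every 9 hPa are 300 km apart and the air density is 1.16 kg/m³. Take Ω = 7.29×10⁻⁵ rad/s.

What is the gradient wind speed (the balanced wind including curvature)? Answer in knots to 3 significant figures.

45.6 knots

Coriolis parameter at 33°S:
f = 2Ω sin φ = 2 × 7.29×10⁻⁵ × sin 33° = 7.94×10⁻⁵ s⁻¹
Pressure gradient: |∂P/∂n| = 900 Pa / 300000 m = 3.00×10⁻³ Pa/m
Geostrophic speed: V_g = |∂P/∂n|/(fρ) = 3.00×10⁻³/(7.94×10⁻⁵ × 1.16) = 32.6 m/s
Around a low, centrifugal force acts outward with Coriolis, so pressure-gradient force balances both:
(1/ρ)|∂P/∂n| = fV + V²/R  →  V² + fR·V − fR·V_g = 0
With fR = 7.94×10⁻⁵ × 757×10³ m = 60.1 m/s:
V = [−fR + √((fR)² + 4 fR V_g)]/2 = [−60.1 + √(60.1² + 4×60.1×32.6)]/2 = 23.4 m/s
Subgeostrophic (V < V_g = 32.6 m/s), as expected around a low.
Converting: 23.4 m/s × 1.944 = 45.6 knots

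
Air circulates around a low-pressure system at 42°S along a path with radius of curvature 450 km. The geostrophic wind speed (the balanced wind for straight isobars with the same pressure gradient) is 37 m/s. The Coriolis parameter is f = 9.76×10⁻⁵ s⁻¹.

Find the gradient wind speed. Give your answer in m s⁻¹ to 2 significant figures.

24 m s⁻¹

Around a low, centrifugal force acts outward with Coriolis, so pressure-gradient force balances both:
(1/ρ)|∂P/∂n| = fV + V²/R  →  V² + fR·V − fR·V_g = 0
With fR = 9.76×10⁻⁵ × 450×10³ m = 43.9 m/s:
V = [−fR + √((fR)² + 4 fR V_g)]/2 = [−43.9 + √(43.9² + 4×43.9×37)]/2 = 23.9 m/s
Subgeostrophic (V < V_g = 37 m/s), as expected around a low.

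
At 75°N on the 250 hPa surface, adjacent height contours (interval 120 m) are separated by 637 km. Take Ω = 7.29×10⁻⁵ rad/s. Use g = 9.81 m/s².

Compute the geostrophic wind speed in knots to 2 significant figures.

26 knots

Coriolis parameter at 75°N:
f = 2Ω sin φ = 2 × 7.29×10⁻⁵ × sin 75° = 1.41×10⁻⁴ s⁻¹
Height gradient: |∂Z/∂n| = 120 m / 637000 m = 1.88×10⁻⁴
On a pressure surface, geostrophic balance gives V_g = (g/f)|∂Z/∂n|:
V_g = 9.81 × 1.88×10⁻⁴ / 1.41×10⁻⁴ = 13.1 m/s
Converting: 13.1 m/s × 1.944 = 26 knots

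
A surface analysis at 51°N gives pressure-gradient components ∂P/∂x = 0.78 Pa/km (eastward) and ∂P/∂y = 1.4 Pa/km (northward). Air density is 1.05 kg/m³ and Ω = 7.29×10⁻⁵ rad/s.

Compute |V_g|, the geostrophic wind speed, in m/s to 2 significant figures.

Coriolis parameter at 51°N:
f = 2Ω sin φ = 2 × 7.29×10⁻⁵ × sin 51° = 1.13×10⁻⁴ s⁻¹
Component geostrophic relations (x east, y north):
u_g = −(1/(fρ)) ∂P/∂y,  v_g = (1/(fρ)) ∂P/∂x
u_g = −(1.4×10⁻³)/(1.13×10⁻⁴ × 1.05) = −11.8 m/s;  v_g = (0.78×10⁻³)/(1.13×10⁻⁴ × 1.05) = 6.56 m/s
|V_g| = √(u_g² + v_g²) = 13.5 m/s

13 m/s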